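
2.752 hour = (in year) 0.0003142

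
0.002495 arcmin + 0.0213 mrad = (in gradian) 0.001402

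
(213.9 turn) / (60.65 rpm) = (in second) 211.6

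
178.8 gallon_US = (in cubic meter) 0.6768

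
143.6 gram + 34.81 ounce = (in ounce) 39.88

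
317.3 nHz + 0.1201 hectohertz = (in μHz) 1.201e+07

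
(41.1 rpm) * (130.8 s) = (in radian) 563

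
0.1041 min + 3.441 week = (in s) 2.081e+06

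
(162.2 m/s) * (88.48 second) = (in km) 14.35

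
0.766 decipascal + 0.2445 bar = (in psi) 3.546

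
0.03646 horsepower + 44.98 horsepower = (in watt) 3.357e+04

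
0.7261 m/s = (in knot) 1.411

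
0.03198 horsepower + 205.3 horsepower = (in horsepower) 205.3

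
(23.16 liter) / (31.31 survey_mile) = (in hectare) 4.596e-11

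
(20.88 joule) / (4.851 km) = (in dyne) 430.4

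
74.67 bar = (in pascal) 7.467e+06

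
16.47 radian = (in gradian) 1049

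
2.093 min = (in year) 3.982e-06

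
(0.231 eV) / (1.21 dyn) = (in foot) 1.004e-14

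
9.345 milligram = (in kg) 9.345e-06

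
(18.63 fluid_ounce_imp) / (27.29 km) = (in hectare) 1.94e-12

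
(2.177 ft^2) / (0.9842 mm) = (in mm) 2.055e+05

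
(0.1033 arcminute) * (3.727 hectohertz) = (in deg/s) 0.6417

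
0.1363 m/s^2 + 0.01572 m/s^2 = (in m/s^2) 0.152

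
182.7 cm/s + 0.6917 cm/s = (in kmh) 6.602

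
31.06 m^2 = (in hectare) 0.003106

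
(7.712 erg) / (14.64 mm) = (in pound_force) 1.184e-05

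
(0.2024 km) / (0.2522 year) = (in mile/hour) 5.693e-05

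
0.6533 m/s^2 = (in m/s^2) 0.6533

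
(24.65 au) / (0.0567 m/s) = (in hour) 1.807e+10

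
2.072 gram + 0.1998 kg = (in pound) 0.4451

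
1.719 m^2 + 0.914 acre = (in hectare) 0.3701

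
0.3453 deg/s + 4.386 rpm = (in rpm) 4.444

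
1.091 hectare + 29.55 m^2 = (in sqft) 1.178e+05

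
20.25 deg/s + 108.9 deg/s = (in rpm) 21.53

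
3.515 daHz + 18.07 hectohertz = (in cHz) 1.842e+05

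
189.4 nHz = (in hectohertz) 1.894e-09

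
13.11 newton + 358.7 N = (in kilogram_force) 37.91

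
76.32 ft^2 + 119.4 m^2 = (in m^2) 126.5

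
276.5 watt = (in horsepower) 0.3708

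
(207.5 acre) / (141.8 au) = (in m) 3.959e-08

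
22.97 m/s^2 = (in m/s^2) 22.97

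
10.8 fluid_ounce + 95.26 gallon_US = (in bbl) 2.27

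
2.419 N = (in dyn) 2.419e+05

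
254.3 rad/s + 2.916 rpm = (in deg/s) 1.459e+04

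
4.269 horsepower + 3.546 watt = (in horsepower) 4.274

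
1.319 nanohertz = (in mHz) 1.319e-06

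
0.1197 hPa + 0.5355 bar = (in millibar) 535.6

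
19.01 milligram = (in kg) 1.901e-05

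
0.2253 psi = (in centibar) 1.553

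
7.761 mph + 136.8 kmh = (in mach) 0.1218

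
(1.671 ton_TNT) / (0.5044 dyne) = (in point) 3.929e+18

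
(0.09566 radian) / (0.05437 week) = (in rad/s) 2.909e-06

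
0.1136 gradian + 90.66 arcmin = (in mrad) 28.16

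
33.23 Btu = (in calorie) 8379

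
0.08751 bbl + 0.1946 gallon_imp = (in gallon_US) 3.909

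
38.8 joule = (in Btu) 0.03678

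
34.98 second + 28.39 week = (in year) 0.5445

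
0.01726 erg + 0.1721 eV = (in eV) 1.077e+10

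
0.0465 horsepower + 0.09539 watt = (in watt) 34.77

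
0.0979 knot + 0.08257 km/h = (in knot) 0.1425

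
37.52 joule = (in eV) 2.342e+20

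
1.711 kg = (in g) 1711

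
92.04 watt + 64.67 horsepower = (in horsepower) 64.79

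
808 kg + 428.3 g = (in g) 8.084e+05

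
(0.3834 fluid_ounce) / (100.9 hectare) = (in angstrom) 0.1124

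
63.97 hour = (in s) 2.303e+05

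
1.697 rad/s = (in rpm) 16.21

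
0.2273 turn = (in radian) 1.428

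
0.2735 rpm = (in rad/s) 0.02864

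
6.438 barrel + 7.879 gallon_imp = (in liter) 1059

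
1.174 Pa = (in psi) 0.0001703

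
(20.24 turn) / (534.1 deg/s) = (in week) 2.256e-05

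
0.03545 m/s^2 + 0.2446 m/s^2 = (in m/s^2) 0.2801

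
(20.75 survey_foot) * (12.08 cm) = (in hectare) 7.64e-05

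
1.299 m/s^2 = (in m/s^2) 1.299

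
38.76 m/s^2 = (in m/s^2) 38.76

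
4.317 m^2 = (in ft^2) 46.47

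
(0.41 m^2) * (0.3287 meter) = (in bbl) 0.8477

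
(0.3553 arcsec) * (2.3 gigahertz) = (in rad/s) 3962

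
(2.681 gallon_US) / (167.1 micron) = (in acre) 0.01501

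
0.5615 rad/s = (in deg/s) 32.17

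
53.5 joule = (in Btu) 0.05071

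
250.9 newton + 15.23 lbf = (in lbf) 71.63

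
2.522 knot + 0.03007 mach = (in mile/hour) 25.81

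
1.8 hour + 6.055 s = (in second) 6486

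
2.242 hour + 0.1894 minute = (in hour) 2.245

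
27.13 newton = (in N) 27.13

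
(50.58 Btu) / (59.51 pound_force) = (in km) 0.2016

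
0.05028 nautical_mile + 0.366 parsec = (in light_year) 1.194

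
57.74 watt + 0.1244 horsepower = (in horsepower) 0.2018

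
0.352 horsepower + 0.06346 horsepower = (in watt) 309.8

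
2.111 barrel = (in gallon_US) 88.66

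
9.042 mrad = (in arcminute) 31.08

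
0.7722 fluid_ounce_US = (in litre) 0.02284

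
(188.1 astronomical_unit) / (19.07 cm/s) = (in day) 1.708e+09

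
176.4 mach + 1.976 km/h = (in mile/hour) 1.344e+05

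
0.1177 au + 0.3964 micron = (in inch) 6.932e+11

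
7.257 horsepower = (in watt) 5412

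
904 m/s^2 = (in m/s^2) 904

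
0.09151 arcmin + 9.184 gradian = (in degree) 8.267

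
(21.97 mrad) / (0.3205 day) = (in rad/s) 7.934e-07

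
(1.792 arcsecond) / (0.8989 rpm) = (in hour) 2.564e-08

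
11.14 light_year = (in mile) 6.549e+13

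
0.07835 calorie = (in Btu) 0.0003107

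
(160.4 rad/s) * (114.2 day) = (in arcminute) 5.441e+12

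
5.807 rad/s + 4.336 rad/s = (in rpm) 96.86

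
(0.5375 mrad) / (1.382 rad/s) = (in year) 1.233e-11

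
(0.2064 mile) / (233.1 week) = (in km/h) 8.482e-06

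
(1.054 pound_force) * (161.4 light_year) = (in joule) 7.159e+18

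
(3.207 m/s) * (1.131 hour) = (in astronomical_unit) 8.728e-08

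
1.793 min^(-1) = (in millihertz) 29.88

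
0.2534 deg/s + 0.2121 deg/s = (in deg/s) 0.4655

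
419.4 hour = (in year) 0.04788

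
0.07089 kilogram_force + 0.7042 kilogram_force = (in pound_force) 1.709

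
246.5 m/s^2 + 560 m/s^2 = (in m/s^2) 806.5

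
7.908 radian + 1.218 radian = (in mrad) 9126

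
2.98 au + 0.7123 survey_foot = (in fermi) 4.458e+26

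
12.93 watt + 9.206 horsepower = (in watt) 6878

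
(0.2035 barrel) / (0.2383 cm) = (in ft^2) 146.1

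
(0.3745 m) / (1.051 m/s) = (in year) 1.13e-08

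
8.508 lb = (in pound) 8.508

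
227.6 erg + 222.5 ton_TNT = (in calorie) 2.225e+11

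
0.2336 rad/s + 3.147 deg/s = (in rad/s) 0.2885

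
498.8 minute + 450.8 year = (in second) 1.422e+10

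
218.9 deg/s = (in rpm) 36.48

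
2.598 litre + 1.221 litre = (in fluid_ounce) 129.1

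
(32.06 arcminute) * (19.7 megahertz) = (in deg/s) 1.053e+07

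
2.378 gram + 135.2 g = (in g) 137.6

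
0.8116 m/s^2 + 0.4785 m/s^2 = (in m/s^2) 1.29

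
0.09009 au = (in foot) 4.422e+10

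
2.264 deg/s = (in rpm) 0.3773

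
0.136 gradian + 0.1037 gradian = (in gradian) 0.2397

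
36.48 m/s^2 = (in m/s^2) 36.48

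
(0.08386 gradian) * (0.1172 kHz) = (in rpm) 1.474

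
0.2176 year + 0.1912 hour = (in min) 1.144e+05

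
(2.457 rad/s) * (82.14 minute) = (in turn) 1927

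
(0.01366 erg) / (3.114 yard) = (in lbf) 1.078e-10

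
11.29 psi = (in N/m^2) 7.784e+04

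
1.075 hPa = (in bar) 0.001075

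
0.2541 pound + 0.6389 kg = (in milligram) 7.542e+05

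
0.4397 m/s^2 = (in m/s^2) 0.4397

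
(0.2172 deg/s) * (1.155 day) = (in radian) 378.3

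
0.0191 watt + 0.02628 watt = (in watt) 0.04538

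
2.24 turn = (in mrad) 1.407e+04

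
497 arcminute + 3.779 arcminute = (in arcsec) 3.005e+04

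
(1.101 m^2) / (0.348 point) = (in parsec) 2.906e-13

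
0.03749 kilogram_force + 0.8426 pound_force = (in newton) 4.116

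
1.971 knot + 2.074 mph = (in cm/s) 194.1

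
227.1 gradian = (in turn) 0.5677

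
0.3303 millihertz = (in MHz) 3.303e-10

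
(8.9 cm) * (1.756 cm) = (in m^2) 0.001563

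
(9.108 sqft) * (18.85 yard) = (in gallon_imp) 3208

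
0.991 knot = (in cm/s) 50.98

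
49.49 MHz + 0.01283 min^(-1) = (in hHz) 4.949e+05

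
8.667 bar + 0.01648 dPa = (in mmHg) 6501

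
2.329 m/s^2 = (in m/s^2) 2.329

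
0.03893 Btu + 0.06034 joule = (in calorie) 9.831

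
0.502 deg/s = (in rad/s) 0.008762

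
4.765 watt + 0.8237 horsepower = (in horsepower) 0.8301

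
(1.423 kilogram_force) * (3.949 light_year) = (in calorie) 1.246e+17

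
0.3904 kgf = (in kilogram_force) 0.3904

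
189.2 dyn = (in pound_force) 0.0004253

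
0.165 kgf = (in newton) 1.618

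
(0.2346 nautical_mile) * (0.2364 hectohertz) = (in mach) 30.16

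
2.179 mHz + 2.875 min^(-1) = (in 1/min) 3.006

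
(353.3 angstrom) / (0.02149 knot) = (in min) 5.326e-08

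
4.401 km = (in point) 1.248e+07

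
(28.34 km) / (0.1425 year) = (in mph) 0.01411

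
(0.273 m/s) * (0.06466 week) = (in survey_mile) 6.634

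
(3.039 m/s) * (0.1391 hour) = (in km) 1.522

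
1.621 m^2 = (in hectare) 0.0001621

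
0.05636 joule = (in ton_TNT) 1.347e-11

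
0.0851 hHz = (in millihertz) 8510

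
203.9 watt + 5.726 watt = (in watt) 209.6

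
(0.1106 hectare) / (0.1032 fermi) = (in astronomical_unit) 7.164e+07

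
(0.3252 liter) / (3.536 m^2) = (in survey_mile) 5.715e-08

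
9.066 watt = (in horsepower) 0.01216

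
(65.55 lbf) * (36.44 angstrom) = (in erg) 10.63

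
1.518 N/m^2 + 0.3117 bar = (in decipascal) 3.117e+05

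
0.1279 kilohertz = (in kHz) 0.1279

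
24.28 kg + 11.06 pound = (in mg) 2.93e+07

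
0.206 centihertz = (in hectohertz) 2.06e-05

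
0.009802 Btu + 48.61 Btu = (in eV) 3.202e+23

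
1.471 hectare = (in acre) 3.635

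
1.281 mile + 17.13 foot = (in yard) 2260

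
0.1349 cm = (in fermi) 1.349e+12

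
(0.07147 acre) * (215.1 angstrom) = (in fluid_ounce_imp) 0.219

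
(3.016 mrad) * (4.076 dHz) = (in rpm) 0.01174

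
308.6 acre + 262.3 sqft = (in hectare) 124.9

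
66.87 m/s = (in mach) 0.1964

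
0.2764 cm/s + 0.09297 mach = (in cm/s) 3166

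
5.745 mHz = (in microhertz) 5745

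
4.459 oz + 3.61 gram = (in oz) 4.586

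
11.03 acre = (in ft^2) 4.805e+05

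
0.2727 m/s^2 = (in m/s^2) 0.2727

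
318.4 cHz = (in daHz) 0.3184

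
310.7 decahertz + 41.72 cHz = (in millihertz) 3.107e+06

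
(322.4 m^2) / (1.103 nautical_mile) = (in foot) 0.5178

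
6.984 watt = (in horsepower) 0.009366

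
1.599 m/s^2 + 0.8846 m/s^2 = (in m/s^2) 2.484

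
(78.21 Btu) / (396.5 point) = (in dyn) 5.899e+10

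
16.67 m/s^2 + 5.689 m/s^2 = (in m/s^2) 22.36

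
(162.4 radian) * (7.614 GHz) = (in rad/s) 1.237e+12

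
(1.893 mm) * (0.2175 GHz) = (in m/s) 4.117e+05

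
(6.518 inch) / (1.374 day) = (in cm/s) 0.0001395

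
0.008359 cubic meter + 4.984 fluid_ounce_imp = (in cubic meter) 0.008501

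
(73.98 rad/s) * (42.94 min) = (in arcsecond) 3.931e+10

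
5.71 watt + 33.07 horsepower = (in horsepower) 33.08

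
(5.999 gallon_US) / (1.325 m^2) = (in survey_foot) 0.05623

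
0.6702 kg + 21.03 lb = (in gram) 1.021e+04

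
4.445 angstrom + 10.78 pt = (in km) 3.803e-06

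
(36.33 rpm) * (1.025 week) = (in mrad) 2.358e+09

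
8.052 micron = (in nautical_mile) 4.348e-09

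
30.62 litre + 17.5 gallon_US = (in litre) 96.86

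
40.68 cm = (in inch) 16.02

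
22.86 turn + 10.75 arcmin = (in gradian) 9144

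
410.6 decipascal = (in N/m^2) 41.06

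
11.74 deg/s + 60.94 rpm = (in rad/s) 6.587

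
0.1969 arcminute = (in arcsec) 11.81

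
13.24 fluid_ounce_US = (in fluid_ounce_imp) 13.78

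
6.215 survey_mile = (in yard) 1.094e+04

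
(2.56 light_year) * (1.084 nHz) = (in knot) 5.103e+07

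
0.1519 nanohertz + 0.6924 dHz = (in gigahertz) 6.924e-11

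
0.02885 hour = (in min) 1.731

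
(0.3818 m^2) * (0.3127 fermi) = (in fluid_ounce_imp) 4.202e-12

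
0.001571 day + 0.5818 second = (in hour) 0.03787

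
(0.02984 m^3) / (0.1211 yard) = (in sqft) 2.901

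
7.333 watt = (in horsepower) 0.009834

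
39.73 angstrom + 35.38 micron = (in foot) 0.0001161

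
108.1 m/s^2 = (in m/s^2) 108.1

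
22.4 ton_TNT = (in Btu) 8.883e+07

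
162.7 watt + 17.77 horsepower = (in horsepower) 17.99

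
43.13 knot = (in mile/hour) 49.63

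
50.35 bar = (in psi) 730.3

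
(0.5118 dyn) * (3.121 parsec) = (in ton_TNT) 117.8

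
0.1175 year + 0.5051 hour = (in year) 0.1176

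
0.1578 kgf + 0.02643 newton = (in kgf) 0.1605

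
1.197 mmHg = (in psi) 0.02315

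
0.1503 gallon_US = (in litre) 0.5689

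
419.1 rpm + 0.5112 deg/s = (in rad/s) 43.9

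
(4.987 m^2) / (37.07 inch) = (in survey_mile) 0.003291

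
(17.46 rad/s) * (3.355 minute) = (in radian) 3515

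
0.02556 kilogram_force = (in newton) 0.2507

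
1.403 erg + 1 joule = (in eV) 6.242e+18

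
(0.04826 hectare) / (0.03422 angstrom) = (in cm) 1.41e+16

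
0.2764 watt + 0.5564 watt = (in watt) 0.8328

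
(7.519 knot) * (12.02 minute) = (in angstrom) 2.79e+13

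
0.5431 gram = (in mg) 543.1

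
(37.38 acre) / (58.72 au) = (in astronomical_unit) 1.151e-19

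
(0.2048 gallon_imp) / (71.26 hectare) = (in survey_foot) 4.287e-09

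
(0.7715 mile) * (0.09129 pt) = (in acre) 9.881e-06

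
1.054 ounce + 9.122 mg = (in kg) 0.02989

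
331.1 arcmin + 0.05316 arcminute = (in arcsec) 1.987e+04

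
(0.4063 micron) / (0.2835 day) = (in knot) 3.224e-11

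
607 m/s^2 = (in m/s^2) 607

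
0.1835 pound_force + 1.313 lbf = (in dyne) 6.657e+05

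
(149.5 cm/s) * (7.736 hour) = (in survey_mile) 25.87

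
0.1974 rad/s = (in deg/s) 11.31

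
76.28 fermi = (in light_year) 8.063e-30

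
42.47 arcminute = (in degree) 0.7078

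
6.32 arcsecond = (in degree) 0.001756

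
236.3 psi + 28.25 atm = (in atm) 44.33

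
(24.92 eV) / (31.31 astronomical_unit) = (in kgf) 8.692e-32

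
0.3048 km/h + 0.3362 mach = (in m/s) 114.6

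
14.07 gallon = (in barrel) 0.335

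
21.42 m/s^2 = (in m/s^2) 21.42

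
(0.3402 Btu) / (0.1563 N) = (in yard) 2511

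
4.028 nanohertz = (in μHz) 0.004028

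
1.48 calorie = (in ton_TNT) 1.48e-09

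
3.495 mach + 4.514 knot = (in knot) 2318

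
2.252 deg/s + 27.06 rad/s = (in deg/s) 1553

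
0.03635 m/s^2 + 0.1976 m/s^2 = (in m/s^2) 0.2339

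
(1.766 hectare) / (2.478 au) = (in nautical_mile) 2.572e-11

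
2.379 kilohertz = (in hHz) 23.79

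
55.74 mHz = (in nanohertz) 5.574e+07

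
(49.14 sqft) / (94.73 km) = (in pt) 0.1366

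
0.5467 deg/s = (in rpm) 0.09112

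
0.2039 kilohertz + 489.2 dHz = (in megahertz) 0.0002528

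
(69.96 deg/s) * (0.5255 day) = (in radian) 5.544e+04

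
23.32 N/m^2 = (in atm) 0.0002302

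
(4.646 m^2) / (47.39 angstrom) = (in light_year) 1.036e-07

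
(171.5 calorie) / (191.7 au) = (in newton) 2.502e-11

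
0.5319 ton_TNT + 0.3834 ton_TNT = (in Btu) 3.63e+06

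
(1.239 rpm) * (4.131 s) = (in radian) 0.536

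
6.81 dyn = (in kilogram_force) 6.944e-06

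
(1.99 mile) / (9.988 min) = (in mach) 0.01569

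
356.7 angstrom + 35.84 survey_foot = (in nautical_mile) 0.005899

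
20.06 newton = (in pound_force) 4.51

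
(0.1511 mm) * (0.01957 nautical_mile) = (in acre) 1.353e-06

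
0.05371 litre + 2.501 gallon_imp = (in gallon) 3.018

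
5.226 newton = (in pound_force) 1.175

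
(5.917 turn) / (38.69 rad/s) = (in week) 1.589e-06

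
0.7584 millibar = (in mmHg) 0.5688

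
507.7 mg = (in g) 0.5077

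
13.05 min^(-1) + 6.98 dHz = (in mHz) 915.5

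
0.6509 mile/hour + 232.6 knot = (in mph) 268.3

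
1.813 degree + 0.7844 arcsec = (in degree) 1.813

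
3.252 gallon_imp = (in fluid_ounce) 499.9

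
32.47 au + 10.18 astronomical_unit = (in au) 42.65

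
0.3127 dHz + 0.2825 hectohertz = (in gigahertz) 2.828e-08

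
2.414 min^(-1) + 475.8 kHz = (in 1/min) 2.855e+07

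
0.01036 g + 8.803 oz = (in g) 249.6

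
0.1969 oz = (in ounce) 0.1969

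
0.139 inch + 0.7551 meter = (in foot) 2.489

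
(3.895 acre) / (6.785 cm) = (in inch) 9.146e+06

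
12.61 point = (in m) 0.004449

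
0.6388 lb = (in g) 289.8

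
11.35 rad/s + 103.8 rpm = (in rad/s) 22.22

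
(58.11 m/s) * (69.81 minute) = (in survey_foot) 7.986e+05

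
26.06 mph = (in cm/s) 1165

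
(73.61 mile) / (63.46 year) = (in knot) 0.0001151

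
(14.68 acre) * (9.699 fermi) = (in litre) 5.762e-07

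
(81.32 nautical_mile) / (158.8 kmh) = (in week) 0.005645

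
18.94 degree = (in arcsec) 6.818e+04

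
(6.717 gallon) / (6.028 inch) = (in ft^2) 1.788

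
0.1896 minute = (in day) 0.0001317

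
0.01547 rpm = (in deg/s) 0.09282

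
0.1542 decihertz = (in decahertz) 0.001542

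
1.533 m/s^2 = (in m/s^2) 1.533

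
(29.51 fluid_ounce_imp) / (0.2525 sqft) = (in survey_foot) 0.1173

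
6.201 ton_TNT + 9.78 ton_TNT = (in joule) 6.686e+10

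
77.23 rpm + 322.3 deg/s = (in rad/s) 13.71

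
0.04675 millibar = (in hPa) 0.04675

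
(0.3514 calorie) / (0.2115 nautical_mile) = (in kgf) 0.0003828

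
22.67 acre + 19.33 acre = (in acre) 42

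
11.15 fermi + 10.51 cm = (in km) 0.0001051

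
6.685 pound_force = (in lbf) 6.685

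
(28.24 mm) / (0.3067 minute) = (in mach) 4.507e-06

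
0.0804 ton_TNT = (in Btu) 3.188e+05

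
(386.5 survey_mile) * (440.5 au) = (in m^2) 4.099e+19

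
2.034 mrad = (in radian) 0.002034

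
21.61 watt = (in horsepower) 0.02898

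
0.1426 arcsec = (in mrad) 0.0006913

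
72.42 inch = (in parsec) 5.961e-17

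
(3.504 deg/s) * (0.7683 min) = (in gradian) 179.5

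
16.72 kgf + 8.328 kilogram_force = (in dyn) 2.456e+07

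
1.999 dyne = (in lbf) 4.494e-06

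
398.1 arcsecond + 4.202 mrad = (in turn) 0.0009759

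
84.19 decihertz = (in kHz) 0.008419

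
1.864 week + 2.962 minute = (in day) 13.05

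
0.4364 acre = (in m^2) 1766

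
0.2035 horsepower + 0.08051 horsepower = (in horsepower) 0.284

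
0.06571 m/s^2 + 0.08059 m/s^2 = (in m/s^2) 0.1463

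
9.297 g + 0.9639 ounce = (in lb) 0.08074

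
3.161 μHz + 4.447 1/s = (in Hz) 4.447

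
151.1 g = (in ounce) 5.33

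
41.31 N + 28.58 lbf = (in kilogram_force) 17.18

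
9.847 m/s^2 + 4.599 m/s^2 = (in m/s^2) 14.45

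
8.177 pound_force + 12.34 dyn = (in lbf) 8.177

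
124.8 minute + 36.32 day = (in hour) 873.8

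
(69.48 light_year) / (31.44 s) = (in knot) 4.064e+16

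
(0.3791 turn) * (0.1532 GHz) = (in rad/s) 3.649e+08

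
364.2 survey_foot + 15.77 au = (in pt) 6.687e+15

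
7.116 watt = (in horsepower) 0.009543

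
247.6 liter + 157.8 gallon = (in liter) 844.9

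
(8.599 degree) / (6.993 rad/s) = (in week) 3.549e-08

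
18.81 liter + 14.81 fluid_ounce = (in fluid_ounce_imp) 677.4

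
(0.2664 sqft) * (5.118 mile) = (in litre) 2.039e+05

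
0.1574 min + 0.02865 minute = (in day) 0.0001292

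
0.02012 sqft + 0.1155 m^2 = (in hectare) 1.174e-05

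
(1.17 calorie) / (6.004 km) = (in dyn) 81.53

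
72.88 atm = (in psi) 1071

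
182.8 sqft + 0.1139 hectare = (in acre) 0.2856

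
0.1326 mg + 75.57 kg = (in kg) 75.57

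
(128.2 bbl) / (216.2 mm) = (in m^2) 94.27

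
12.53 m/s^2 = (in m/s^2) 12.53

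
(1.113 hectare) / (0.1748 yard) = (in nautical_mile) 37.6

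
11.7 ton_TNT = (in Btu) 4.64e+07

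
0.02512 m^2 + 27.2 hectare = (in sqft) 2.928e+06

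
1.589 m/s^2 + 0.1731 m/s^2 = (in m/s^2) 1.762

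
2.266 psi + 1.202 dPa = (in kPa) 15.62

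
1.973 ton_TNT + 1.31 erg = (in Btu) 7.824e+06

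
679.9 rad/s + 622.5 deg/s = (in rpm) 6596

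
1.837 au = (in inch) 1.082e+13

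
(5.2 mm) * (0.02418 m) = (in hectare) 1.257e-08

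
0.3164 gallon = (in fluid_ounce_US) 40.5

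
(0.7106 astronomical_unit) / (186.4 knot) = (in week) 1833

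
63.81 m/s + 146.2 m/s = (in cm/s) 2.1e+04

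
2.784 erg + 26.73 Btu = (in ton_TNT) 6.74e-06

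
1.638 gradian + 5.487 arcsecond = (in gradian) 1.64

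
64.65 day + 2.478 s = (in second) 5.586e+06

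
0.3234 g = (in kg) 0.0003234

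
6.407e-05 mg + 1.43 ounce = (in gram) 40.54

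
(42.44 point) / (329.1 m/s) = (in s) 4.549e-05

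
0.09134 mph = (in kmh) 0.147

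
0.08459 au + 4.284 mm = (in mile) 7.863e+06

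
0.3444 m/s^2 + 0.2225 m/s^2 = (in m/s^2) 0.5669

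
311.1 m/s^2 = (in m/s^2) 311.1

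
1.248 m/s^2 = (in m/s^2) 1.248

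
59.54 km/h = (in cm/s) 1654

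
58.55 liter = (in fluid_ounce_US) 1980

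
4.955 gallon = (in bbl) 0.118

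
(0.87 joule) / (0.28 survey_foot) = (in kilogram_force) 1.04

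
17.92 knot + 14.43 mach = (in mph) 1.101e+04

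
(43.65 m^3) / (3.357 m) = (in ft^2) 140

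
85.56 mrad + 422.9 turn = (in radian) 2657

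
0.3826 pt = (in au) 9.022e-16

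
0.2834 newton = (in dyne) 2.834e+04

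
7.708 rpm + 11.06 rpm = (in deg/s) 112.6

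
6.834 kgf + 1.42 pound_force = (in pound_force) 16.49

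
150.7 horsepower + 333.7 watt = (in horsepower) 151.1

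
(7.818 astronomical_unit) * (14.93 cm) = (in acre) 4.315e+07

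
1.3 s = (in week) 2.149e-06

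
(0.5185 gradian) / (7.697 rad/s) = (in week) 1.75e-09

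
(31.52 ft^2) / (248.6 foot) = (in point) 109.5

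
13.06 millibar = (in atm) 0.01289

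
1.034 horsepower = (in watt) 771.1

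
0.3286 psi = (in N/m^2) 2266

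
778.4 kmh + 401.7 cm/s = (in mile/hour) 492.7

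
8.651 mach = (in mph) 6589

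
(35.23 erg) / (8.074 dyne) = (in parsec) 1.414e-18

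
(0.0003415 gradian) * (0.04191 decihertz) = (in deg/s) 1.288e-06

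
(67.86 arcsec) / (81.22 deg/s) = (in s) 0.0002321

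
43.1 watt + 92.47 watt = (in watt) 135.6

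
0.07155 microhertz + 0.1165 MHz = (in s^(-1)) 1.165e+05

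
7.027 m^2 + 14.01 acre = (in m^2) 5.67e+04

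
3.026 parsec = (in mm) 9.337e+19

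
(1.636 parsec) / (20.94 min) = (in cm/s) 4.018e+15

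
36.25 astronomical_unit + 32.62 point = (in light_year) 0.0005732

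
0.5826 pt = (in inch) 0.008092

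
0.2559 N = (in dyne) 2.559e+04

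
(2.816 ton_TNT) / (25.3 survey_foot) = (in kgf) 1.558e+08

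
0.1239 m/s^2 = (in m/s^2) 0.1239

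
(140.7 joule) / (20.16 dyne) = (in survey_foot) 2.29e+06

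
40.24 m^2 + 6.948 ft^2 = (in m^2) 40.89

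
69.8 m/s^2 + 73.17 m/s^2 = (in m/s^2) 143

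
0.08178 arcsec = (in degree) 2.272e-05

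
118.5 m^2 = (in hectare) 0.01185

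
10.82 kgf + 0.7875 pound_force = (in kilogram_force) 11.18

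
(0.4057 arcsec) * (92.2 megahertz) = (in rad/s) 181.3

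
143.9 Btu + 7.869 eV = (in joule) 1.518e+05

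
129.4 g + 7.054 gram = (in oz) 4.813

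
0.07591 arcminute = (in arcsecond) 4.555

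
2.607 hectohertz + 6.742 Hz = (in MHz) 0.0002674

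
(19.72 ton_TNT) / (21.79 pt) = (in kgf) 1.095e+12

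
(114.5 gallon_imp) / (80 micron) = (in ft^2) 7.004e+04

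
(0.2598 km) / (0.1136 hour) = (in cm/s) 63.53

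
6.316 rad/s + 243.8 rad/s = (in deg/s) 1.433e+04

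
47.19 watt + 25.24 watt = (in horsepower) 0.09713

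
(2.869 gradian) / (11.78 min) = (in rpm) 0.0006089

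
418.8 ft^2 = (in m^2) 38.91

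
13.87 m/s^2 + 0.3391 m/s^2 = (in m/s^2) 14.21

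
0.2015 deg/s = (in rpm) 0.03358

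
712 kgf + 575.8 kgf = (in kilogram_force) 1288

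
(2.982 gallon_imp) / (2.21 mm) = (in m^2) 6.134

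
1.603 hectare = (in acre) 3.961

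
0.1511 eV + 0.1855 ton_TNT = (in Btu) 7.356e+05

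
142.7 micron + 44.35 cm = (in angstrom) 4.436e+09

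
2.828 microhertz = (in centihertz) 0.0002828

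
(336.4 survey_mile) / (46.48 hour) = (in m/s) 3.235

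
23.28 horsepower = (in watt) 1.736e+04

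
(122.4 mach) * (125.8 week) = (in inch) 1.248e+14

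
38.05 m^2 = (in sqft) 409.6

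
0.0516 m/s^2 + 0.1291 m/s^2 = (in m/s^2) 0.1807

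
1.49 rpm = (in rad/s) 0.156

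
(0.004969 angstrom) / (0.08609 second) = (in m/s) 5.772e-12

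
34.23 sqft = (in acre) 0.0007858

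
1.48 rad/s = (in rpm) 14.13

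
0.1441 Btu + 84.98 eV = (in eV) 9.489e+20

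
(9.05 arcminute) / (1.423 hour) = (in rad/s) 5.139e-07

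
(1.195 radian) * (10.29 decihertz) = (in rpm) 11.74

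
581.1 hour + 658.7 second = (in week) 3.46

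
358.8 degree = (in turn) 0.9967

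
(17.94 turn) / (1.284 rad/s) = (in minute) 1.463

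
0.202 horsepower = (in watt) 150.6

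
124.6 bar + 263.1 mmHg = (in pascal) 1.25e+07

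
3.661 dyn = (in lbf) 8.23e-06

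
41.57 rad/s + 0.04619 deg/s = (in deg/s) 2382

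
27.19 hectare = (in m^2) 2.719e+05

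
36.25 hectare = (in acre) 89.58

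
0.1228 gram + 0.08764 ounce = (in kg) 0.002607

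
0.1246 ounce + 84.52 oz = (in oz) 84.64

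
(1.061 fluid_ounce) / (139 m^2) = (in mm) 0.0002257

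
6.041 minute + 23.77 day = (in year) 0.06513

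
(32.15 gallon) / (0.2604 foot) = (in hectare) 0.0001533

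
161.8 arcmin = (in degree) 2.697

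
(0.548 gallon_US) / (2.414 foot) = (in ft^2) 0.03035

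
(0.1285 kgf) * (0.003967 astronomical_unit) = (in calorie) 1.787e+08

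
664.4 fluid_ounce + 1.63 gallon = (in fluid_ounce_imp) 908.7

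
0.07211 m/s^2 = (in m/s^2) 0.07211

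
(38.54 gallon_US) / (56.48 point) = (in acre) 0.001809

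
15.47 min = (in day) 0.01074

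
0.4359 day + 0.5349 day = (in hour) 23.3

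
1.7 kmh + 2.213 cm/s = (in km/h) 1.78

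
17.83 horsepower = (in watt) 1.33e+04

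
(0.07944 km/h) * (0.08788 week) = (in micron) 1.173e+09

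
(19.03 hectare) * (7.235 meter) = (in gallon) 3.637e+08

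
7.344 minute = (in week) 0.0007286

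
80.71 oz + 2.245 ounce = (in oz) 82.95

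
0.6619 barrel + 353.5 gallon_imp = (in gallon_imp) 376.6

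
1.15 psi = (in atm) 0.07825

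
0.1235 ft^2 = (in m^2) 0.01147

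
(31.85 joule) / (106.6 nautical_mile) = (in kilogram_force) 1.645e-05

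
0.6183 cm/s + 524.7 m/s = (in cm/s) 5.247e+04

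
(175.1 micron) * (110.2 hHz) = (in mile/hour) 4.316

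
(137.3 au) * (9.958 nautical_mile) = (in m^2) 3.788e+17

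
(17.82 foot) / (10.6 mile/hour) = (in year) 3.635e-08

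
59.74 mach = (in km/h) 7.323e+04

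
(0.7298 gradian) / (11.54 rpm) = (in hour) 2.635e-06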